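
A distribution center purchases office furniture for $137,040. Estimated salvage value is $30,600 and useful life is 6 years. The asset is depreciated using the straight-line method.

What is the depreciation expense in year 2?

$17,740

Depreciable base = $137,040 − $30,600 = $106,440.
Annual expense = $106,440 / 6 = $17,740.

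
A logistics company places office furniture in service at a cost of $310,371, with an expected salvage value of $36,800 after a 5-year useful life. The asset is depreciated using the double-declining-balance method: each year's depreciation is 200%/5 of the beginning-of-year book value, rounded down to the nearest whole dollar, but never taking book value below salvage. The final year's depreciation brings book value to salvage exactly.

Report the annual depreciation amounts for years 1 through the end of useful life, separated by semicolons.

Depreciable base = $310,371 − $36,800 = $273,571.
Year 1: ⌊$310,371 × 200%/5⌋ = $124,148. Book value $186,223.
Year 2: ⌊$186,223 × 200%/5⌋ = $74,489. Book value $111,734.
Year 3: ⌊$111,734 × 200%/5⌋ = $44,693. Book value $67,041.
Year 4: ⌊$67,041 × 200%/5⌋ = $26,816. Book value $40,225.
Year 5 (final): $40,225 − $36,800 = $3,425. Book value $36,800.

$124,148; $74,489; $44,693; $26,816; $3,425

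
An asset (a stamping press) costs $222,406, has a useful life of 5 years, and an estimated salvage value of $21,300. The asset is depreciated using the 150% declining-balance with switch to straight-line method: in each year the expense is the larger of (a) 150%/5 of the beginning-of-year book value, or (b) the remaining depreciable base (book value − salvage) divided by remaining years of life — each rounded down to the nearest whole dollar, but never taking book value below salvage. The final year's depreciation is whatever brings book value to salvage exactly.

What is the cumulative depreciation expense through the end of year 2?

$113,426

Depreciable base = $222,406 − $21,300 = $201,106.
Year 1: DB = ⌊$222,406 × 150%/5⌋ = $66,721; SL = ⌊$201,106/5⌋ = $40,221 → take DB $66,721. Book value $155,685.
Year 2: DB = ⌊$155,685 × 150%/5⌋ = $46,705; SL = ⌊$134,385/4⌋ = $33,596 → take DB $46,705. Book value $108,980.
Accumulated through year 2 = $222,406 − $108,980 = $113,426.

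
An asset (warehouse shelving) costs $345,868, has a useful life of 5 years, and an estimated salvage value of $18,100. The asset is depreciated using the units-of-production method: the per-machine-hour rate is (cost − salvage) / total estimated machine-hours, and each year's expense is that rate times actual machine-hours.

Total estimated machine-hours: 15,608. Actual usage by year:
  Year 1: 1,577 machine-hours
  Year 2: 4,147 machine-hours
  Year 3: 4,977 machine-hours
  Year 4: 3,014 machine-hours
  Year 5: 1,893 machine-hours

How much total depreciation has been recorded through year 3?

$224,721

Depreciable base = $345,868 − $18,100 = $327,768.
Rate = $327,768 / 15,608 machine-hours = $21 per machine-hour.
Year 1: 1,577 × $21 = $33,117. Book value $312,751.
Year 2: 4,147 × $21 = $87,087. Book value $225,664.
Year 3: 4,977 × $21 = $104,517. Book value $121,147.
Accumulated through year 3 = $345,868 − $121,147 = $224,721.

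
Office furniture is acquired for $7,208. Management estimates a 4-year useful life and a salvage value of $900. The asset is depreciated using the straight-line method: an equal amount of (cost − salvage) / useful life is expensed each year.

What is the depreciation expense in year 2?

Depreciable base = $7,208 − $900 = $6,308.
Annual expense = $6,308 / 4 = $1,577.

$1,577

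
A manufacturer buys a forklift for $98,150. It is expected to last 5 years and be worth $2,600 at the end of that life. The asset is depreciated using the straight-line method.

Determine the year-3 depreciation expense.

Depreciable base = $98,150 − $2,600 = $95,550.
Annual expense = $95,550 / 5 = $19,110.

$19,110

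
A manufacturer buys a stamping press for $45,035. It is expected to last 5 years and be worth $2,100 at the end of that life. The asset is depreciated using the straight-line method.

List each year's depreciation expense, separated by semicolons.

$8,587; $8,587; $8,587; $8,587; $8,587

Depreciable base = $45,035 − $2,100 = $42,935.
Annual expense = $42,935 / 5 = $8,587.
End of year 1: book value $36,448.
End of year 2: book value $27,861.
End of year 3: book value $19,274.
End of year 4: book value $10,687.
End of year 5: book value $2,100.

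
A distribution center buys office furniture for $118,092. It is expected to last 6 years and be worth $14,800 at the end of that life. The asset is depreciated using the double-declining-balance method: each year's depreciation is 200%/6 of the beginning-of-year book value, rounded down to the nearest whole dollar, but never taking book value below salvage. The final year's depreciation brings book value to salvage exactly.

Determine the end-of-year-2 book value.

Depreciable base = $118,092 − $14,800 = $103,292.
Year 1: ⌊$118,092 × 200%/6⌋ = $39,364. Book value $78,728.
Year 2: ⌊$78,728 × 200%/6⌋ = $26,242. Book value $52,486.

$52,486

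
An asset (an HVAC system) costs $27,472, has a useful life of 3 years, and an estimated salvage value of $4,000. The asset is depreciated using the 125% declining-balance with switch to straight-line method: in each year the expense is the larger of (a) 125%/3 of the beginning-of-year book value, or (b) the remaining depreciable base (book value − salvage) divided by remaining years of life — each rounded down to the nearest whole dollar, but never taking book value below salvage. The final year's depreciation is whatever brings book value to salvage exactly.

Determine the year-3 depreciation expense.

$5,349

Depreciable base = $27,472 − $4,000 = $23,472.
Year 1: DB = ⌊$27,472 × 125%/3⌋ = $11,446; SL = ⌊$23,472/3⌋ = $7,824 → take DB $11,446. Book value $16,026.
Year 2: DB = ⌊$16,026 × 125%/3⌋ = $6,677; SL = ⌊$12,026/2⌋ = $6,013 → take DB $6,677. Book value $9,349.
Year 3 (final): $9,349 − $4,000 = $5,349. Book value $4,000.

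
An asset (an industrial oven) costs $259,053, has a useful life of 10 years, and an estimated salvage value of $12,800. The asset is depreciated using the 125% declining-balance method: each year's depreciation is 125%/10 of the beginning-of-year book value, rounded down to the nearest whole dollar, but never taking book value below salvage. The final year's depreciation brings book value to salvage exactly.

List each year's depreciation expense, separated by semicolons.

$32,381; $28,334; $24,792; $21,693; $18,981; $16,609; $14,532; $12,716; $11,126; $65,089

Depreciable base = $259,053 − $12,800 = $246,253.
Year 1: ⌊$259,053 × 125%/10⌋ = $32,381. Book value $226,672.
Year 2: ⌊$226,672 × 125%/10⌋ = $28,334. Book value $198,338.
Year 3: ⌊$198,338 × 125%/10⌋ = $24,792. Book value $173,546.
Year 4: ⌊$173,546 × 125%/10⌋ = $21,693. Book value $151,853.
Year 5: ⌊$151,853 × 125%/10⌋ = $18,981. Book value $132,872.
Year 6: ⌊$132,872 × 125%/10⌋ = $16,609. Book value $116,263.
Year 7: ⌊$116,263 × 125%/10⌋ = $14,532. Book value $101,731.
Year 8: ⌊$101,731 × 125%/10⌋ = $12,716. Book value $89,015.
Year 9: ⌊$89,015 × 125%/10⌋ = $11,126. Book value $77,889.
Year 10 (final): $77,889 − $12,800 = $65,089. Book value $12,800.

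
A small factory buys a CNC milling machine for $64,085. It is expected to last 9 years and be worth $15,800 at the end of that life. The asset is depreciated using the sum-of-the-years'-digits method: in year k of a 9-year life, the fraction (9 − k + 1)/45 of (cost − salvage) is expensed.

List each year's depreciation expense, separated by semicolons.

Depreciable base = $64,085 − $15,800 = $48,285.
Sum of the years' digits = 9+8+7+6+5+4+3+2+1 = 45.
Year 1: $48,285 × 9/45 = $9,657. Book value $54,428.
Year 2: $48,285 × 8/45 = $8,584. Book value $45,844.
Year 3: $48,285 × 7/45 = $7,511. Book value $38,333.
Year 4: $48,285 × 6/45 = $6,438. Book value $31,895.
Year 5: $48,285 × 5/45 = $5,365. Book value $26,530.
Year 6: $48,285 × 4/45 = $4,292. Book value $22,238.
Year 7: $48,285 × 3/45 = $3,219. Book value $19,019.
Year 8: $48,285 × 2/45 = $2,146. Book value $16,873.
Year 9: $48,285 × 1/45 = $1,073. Book value $15,800.

$9,657; $8,584; $7,511; $6,438; $5,365; $4,292; $3,219; $2,146; $1,073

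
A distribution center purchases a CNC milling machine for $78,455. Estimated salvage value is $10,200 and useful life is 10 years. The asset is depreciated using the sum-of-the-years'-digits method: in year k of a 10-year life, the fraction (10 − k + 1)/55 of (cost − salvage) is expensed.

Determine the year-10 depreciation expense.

$1,241

Depreciable base = $78,455 − $10,200 = $68,255.
Sum of the years' digits = 10+9+8+7+6+5+4+3+2+1 = 55.
Year 1: $68,255 × 10/55 = $12,410. Book value $66,045.
Year 2: $68,255 × 9/55 = $11,169. Book value $54,876.
Year 3: $68,255 × 8/55 = $9,928. Book value $44,948.
Year 4: $68,255 × 7/55 = $8,687. Book value $36,261.
Year 5: $68,255 × 6/55 = $7,446. Book value $28,815.
Year 6: $68,255 × 5/55 = $6,205. Book value $22,610.
Year 7: $68,255 × 4/55 = $4,964. Book value $17,646.
Year 8: $68,255 × 3/55 = $3,723. Book value $13,923.
Year 9: $68,255 × 2/55 = $2,482. Book value $11,441.
Year 10: $68,255 × 1/55 = $1,241. Book value $10,200.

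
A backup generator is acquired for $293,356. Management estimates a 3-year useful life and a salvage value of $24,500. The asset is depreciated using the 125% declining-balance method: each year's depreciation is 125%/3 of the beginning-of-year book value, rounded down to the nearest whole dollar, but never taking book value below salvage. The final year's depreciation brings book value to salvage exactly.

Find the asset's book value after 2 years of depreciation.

$99,823

Depreciable base = $293,356 − $24,500 = $268,856.
Year 1: ⌊$293,356 × 125%/3⌋ = $122,231. Book value $171,125.
Year 2: ⌊$171,125 × 125%/3⌋ = $71,302. Book value $99,823.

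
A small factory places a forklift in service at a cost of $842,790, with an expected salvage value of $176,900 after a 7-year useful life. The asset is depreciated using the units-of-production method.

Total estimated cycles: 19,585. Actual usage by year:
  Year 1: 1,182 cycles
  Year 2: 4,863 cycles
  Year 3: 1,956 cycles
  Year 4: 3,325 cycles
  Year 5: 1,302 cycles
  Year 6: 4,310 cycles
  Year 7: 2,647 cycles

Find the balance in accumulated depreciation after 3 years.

Depreciable base = $842,790 − $176,900 = $665,890.
Rate = $665,890 / 19,585 cycles = $34 per cycle.
Year 1: 1,182 × $34 = $40,188. Book value $802,602.
Year 2: 4,863 × $34 = $165,342. Book value $637,260.
Year 3: 1,956 × $34 = $66,504. Book value $570,756.
Accumulated through year 3 = $842,790 − $570,756 = $272,034.

$272,034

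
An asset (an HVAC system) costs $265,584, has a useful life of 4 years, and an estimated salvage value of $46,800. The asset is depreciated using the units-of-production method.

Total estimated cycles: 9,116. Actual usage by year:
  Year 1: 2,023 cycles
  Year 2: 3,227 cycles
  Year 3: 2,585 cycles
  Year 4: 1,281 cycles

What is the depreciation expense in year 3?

$62,040

Depreciable base = $265,584 − $46,800 = $218,784.
Rate = $218,784 / 9,116 cycles = $24 per cycle.
Year 1: 2,023 × $24 = $48,552. Book value $217,032.
Year 2: 3,227 × $24 = $77,448. Book value $139,584.
Year 3: 2,585 × $24 = $62,040. Book value $77,544.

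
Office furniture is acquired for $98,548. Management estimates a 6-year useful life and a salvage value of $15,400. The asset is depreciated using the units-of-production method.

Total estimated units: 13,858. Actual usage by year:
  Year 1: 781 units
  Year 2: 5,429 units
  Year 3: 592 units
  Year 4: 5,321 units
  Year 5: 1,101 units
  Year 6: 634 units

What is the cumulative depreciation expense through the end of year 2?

Depreciable base = $98,548 − $15,400 = $83,148.
Rate = $83,148 / 13,858 units = $6 per unit.
Year 1: 781 × $6 = $4,686. Book value $93,862.
Year 2: 5,429 × $6 = $32,574. Book value $61,288.
Accumulated through year 2 = $98,548 − $61,288 = $37,260.

$37,260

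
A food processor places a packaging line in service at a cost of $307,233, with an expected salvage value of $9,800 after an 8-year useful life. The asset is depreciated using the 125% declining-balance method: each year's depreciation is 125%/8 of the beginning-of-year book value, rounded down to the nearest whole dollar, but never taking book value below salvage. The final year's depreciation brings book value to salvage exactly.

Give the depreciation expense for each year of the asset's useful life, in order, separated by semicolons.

Depreciable base = $307,233 − $9,800 = $297,433.
Year 1: ⌊$307,233 × 125%/8⌋ = $48,005. Book value $259,228.
Year 2: ⌊$259,228 × 125%/8⌋ = $40,504. Book value $218,724.
Year 3: ⌊$218,724 × 125%/8⌋ = $34,175. Book value $184,549.
Year 4: ⌊$184,549 × 125%/8⌋ = $28,835. Book value $155,714.
Year 5: ⌊$155,714 × 125%/8⌋ = $24,330. Book value $131,384.
Year 6: ⌊$131,384 × 125%/8⌋ = $20,528. Book value $110,856.
Year 7: ⌊$110,856 × 125%/8⌋ = $17,321. Book value $93,535.
Year 8 (final): $93,535 − $9,800 = $83,735. Book value $9,800.

$48,005; $40,504; $34,175; $28,835; $24,330; $20,528; $17,321; $83,735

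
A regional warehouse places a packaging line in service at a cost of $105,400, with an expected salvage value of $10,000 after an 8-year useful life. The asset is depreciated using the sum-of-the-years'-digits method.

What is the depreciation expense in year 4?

$13,250

Depreciable base = $105,400 − $10,000 = $95,400.
Sum of the years' digits = 8+7+6+5+4+3+2+1 = 36.
Year 1: $95,400 × 8/36 = $21,200. Book value $84,200.
Year 2: $95,400 × 7/36 = $18,550. Book value $65,650.
Year 3: $95,400 × 6/36 = $15,900. Book value $49,750.
Year 4: $95,400 × 5/36 = $13,250. Book value $36,500.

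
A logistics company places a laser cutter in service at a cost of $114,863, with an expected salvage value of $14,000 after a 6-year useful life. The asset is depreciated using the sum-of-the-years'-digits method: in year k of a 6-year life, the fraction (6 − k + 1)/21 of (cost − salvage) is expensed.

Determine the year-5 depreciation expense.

$9,606

Depreciable base = $114,863 − $14,000 = $100,863.
Sum of the years' digits = 6+5+4+3+2+1 = 21.
Year 1: $100,863 × 6/21 = $28,818. Book value $86,045.
Year 2: $100,863 × 5/21 = $24,015. Book value $62,030.
Year 3: $100,863 × 4/21 = $19,212. Book value $42,818.
Year 4: $100,863 × 3/21 = $14,409. Book value $28,409.
Year 5: $100,863 × 2/21 = $9,606. Book value $18,803.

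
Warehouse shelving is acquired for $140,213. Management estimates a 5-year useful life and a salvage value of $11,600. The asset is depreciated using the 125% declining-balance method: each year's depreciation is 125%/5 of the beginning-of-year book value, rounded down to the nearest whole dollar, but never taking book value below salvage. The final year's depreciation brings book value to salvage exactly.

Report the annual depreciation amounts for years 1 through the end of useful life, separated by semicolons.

$35,053; $26,290; $19,717; $14,788; $32,765

Depreciable base = $140,213 − $11,600 = $128,613.
Year 1: ⌊$140,213 × 125%/5⌋ = $35,053. Book value $105,160.
Year 2: ⌊$105,160 × 125%/5⌋ = $26,290. Book value $78,870.
Year 3: ⌊$78,870 × 125%/5⌋ = $19,717. Book value $59,153.
Year 4: ⌊$59,153 × 125%/5⌋ = $14,788. Book value $44,365.
Year 5 (final): $44,365 − $11,600 = $32,765. Book value $11,600.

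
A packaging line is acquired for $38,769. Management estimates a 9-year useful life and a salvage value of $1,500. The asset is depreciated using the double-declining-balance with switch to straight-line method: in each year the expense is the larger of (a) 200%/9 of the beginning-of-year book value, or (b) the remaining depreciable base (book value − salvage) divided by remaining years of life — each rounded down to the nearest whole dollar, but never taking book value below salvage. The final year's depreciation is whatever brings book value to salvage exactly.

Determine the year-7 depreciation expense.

$2,361

Depreciable base = $38,769 − $1,500 = $37,269.
Year 1: DB = ⌊$38,769 × 200%/9⌋ = $8,615; SL = ⌊$37,269/9⌋ = $4,141 → take DB $8,615. Book value $30,154.
Year 2: DB = ⌊$30,154 × 200%/9⌋ = $6,700; SL = ⌊$28,654/8⌋ = $3,581 → take DB $6,700. Book value $23,454.
Year 3: DB = ⌊$23,454 × 200%/9⌋ = $5,212; SL = ⌊$21,954/7⌋ = $3,136 → take DB $5,212. Book value $18,242.
Year 4: DB = ⌊$18,242 × 200%/9⌋ = $4,053; SL = ⌊$16,742/6⌋ = $2,790 → take DB $4,053. Book value $14,189.
Year 5: DB = ⌊$14,189 × 200%/9⌋ = $3,153; SL = ⌊$12,689/5⌋ = $2,537 → take DB $3,153. Book value $11,036.
Year 6: DB = ⌊$11,036 × 200%/9⌋ = $2,452; SL = ⌊$9,536/4⌋ = $2,384 → take DB $2,452. Book value $8,584.
Year 7: DB = ⌊$8,584 × 200%/9⌋ = $1,907; SL = ⌊$7,084/3⌋ = $2,361 → take SL $2,361. Book value $6,223.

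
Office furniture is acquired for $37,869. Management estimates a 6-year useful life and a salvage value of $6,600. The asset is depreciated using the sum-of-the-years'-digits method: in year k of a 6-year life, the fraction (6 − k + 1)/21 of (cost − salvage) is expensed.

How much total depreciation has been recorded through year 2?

$16,379

Depreciable base = $37,869 − $6,600 = $31,269.
Sum of the years' digits = 6+5+4+3+2+1 = 21.
Year 1: $31,269 × 6/21 = $8,934. Book value $28,935.
Year 2: $31,269 × 5/21 = $7,445. Book value $21,490.
Accumulated through year 2 = $37,869 − $21,490 = $16,379.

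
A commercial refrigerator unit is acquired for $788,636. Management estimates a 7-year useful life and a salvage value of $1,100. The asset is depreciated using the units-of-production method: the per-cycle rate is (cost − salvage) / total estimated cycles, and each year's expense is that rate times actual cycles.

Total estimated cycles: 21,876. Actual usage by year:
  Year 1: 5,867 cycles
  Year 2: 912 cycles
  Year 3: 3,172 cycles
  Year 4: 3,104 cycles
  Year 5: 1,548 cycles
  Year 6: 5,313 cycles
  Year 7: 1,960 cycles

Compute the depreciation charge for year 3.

$114,192

Depreciable base = $788,636 − $1,100 = $787,536.
Rate = $787,536 / 21,876 cycles = $36 per cycle.
Year 1: 5,867 × $36 = $211,212. Book value $577,424.
Year 2: 912 × $36 = $32,832. Book value $544,592.
Year 3: 3,172 × $36 = $114,192. Book value $430,400.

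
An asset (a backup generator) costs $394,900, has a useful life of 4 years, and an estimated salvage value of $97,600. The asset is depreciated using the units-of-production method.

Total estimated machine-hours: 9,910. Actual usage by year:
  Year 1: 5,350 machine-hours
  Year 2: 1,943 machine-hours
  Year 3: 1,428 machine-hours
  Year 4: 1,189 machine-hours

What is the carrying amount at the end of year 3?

Depreciable base = $394,900 − $97,600 = $297,300.
Rate = $297,300 / 9,910 machine-hours = $30 per machine-hour.
Year 1: 5,350 × $30 = $160,500. Book value $234,400.
Year 2: 1,943 × $30 = $58,290. Book value $176,110.
Year 3: 1,428 × $30 = $42,840. Book value $133,270.

$133,270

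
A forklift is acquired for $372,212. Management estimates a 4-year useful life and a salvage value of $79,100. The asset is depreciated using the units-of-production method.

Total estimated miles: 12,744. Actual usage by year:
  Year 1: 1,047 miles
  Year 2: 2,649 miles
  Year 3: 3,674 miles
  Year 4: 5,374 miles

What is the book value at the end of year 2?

Depreciable base = $372,212 − $79,100 = $293,112.
Rate = $293,112 / 12,744 miles = $23 per mile.
Year 1: 1,047 × $23 = $24,081. Book value $348,131.
Year 2: 2,649 × $23 = $60,927. Book value $287,204.

$287,204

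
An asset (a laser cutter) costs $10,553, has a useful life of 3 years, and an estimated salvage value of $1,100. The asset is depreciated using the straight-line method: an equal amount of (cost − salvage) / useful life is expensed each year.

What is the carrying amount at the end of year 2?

$4,251

Depreciable base = $10,553 − $1,100 = $9,453.
Annual expense = $9,453 / 3 = $3,151.
End of year 1: book value $7,402.
End of year 2: book value $4,251.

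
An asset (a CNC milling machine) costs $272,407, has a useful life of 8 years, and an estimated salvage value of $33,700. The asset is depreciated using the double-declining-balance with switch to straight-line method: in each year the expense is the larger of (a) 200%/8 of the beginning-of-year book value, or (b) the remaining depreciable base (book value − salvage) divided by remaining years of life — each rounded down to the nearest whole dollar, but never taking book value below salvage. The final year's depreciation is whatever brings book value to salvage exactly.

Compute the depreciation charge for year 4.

Depreciable base = $272,407 − $33,700 = $238,707.
Year 1: DB = ⌊$272,407 × 200%/8⌋ = $68,101; SL = ⌊$238,707/8⌋ = $29,838 → take DB $68,101. Book value $204,306.
Year 2: DB = ⌊$204,306 × 200%/8⌋ = $51,076; SL = ⌊$170,606/7⌋ = $24,372 → take DB $51,076. Book value $153,230.
Year 3: DB = ⌊$153,230 × 200%/8⌋ = $38,307; SL = ⌊$119,530/6⌋ = $19,921 → take DB $38,307. Book value $114,923.
Year 4: DB = ⌊$114,923 × 200%/8⌋ = $28,730; SL = ⌊$81,223/5⌋ = $16,244 → take DB $28,730. Book value $86,193.

$28,730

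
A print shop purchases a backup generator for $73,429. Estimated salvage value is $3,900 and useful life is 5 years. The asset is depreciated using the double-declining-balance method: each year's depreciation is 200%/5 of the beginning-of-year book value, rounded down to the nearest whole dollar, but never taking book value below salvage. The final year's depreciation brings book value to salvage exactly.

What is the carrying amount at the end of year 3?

$15,861

Depreciable base = $73,429 − $3,900 = $69,529.
Year 1: ⌊$73,429 × 200%/5⌋ = $29,371. Book value $44,058.
Year 2: ⌊$44,058 × 200%/5⌋ = $17,623. Book value $26,435.
Year 3: ⌊$26,435 × 200%/5⌋ = $10,574. Book value $15,861.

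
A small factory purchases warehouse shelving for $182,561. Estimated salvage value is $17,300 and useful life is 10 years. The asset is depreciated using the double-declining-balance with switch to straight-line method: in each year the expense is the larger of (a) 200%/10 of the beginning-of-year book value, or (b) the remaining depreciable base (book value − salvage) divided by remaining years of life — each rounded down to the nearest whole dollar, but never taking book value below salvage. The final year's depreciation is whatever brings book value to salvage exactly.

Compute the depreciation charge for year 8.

Depreciable base = $182,561 − $17,300 = $165,261.
Year 1: DB = ⌊$182,561 × 200%/10⌋ = $36,512; SL = ⌊$165,261/10⌋ = $16,526 → take DB $36,512. Book value $146,049.
Year 2: DB = ⌊$146,049 × 200%/10⌋ = $29,209; SL = ⌊$128,749/9⌋ = $14,305 → take DB $29,209. Book value $116,840.
Year 3: DB = ⌊$116,840 × 200%/10⌋ = $23,368; SL = ⌊$99,540/8⌋ = $12,442 → take DB $23,368. Book value $93,472.
Year 4: DB = ⌊$93,472 × 200%/10⌋ = $18,694; SL = ⌊$76,172/7⌋ = $10,881 → take DB $18,694. Book value $74,778.
Year 5: DB = ⌊$74,778 × 200%/10⌋ = $14,955; SL = ⌊$57,478/6⌋ = $9,579 → take DB $14,955. Book value $59,823.
Year 6: DB = ⌊$59,823 × 200%/10⌋ = $11,964; SL = ⌊$42,523/5⌋ = $8,504 → take DB $11,964. Book value $47,859.
Year 7: DB = ⌊$47,859 × 200%/10⌋ = $9,571; SL = ⌊$30,559/4⌋ = $7,639 → take DB $9,571. Book value $38,288.
Year 8: DB = ⌊$38,288 × 200%/10⌋ = $7,657; SL = ⌊$20,988/3⌋ = $6,996 → take DB $7,657. Book value $30,631.

$7,657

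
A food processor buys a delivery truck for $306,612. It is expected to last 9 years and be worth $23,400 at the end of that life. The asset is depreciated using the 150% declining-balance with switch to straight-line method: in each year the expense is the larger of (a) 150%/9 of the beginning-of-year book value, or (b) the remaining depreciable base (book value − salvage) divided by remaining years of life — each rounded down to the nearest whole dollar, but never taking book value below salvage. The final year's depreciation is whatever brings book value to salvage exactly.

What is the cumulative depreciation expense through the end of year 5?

Depreciable base = $306,612 − $23,400 = $283,212.
Year 1: DB = ⌊$306,612 × 150%/9⌋ = $51,102; SL = ⌊$283,212/9⌋ = $31,468 → take DB $51,102. Book value $255,510.
Year 2: DB = ⌊$255,510 × 150%/9⌋ = $42,585; SL = ⌊$232,110/8⌋ = $29,013 → take DB $42,585. Book value $212,925.
Year 3: DB = ⌊$212,925 × 150%/9⌋ = $35,487; SL = ⌊$189,525/7⌋ = $27,075 → take DB $35,487. Book value $177,438.
Year 4: DB = ⌊$177,438 × 150%/9⌋ = $29,573; SL = ⌊$154,038/6⌋ = $25,673 → take DB $29,573. Book value $147,865.
Year 5: DB = ⌊$147,865 × 150%/9⌋ = $24,644; SL = ⌊$124,465/5⌋ = $24,893 → take SL $24,893. Book value $122,972.
Accumulated through year 5 = $306,612 − $122,972 = $183,640.

$183,640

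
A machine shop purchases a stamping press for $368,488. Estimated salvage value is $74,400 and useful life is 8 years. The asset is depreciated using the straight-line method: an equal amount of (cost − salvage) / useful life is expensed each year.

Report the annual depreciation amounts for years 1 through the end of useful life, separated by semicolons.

$36,761; $36,761; $36,761; $36,761; $36,761; $36,761; $36,761; $36,761

Depreciable base = $368,488 − $74,400 = $294,088.
Annual expense = $294,088 / 8 = $36,761.
End of year 1: book value $331,727.
End of year 2: book value $294,966.
End of year 3: book value $258,205.
End of year 4: book value $221,444.
End of year 5: book value $184,683.
End of year 6: book value $147,922.
End of year 7: book value $111,161.
End of year 8: book value $74,400.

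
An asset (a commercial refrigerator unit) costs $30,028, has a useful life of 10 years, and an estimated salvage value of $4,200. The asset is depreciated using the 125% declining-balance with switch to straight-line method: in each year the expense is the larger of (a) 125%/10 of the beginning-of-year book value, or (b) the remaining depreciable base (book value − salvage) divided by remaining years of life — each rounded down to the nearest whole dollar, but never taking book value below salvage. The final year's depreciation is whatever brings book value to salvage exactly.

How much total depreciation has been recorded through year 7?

$19,126

Depreciable base = $30,028 − $4,200 = $25,828.
Year 1: DB = ⌊$30,028 × 125%/10⌋ = $3,753; SL = ⌊$25,828/10⌋ = $2,582 → take DB $3,753. Book value $26,275.
Year 2: DB = ⌊$26,275 × 125%/10⌋ = $3,284; SL = ⌊$22,075/9⌋ = $2,452 → take DB $3,284. Book value $22,991.
Year 3: DB = ⌊$22,991 × 125%/10⌋ = $2,873; SL = ⌊$18,791/8⌋ = $2,348 → take DB $2,873. Book value $20,118.
Year 4: DB = ⌊$20,118 × 125%/10⌋ = $2,514; SL = ⌊$15,918/7⌋ = $2,274 → take DB $2,514. Book value $17,604.
Year 5: DB = ⌊$17,604 × 125%/10⌋ = $2,200; SL = ⌊$13,404/6⌋ = $2,234 → take SL $2,234. Book value $15,370.
Year 6: DB = ⌊$15,370 × 125%/10⌋ = $1,921; SL = ⌊$11,170/5⌋ = $2,234 → take SL $2,234. Book value $13,136.
Year 7: DB = ⌊$13,136 × 125%/10⌋ = $1,642; SL = ⌊$8,936/4⌋ = $2,234 → take SL $2,234. Book value $10,902.
Accumulated through year 7 = $30,028 − $10,902 = $19,126.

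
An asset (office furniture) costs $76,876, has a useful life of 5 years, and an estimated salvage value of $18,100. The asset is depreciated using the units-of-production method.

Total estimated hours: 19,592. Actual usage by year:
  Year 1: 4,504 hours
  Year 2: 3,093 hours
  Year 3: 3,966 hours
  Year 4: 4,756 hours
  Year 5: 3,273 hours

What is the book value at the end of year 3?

Depreciable base = $76,876 − $18,100 = $58,776.
Rate = $58,776 / 19,592 hours = $3 per hour.
Year 1: 4,504 × $3 = $13,512. Book value $63,364.
Year 2: 3,093 × $3 = $9,279. Book value $54,085.
Year 3: 3,966 × $3 = $11,898. Book value $42,187.

$42,187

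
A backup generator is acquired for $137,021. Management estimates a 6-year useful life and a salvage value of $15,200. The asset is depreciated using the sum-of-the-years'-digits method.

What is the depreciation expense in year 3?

$23,204

Depreciable base = $137,021 − $15,200 = $121,821.
Sum of the years' digits = 6+5+4+3+2+1 = 21.
Year 1: $121,821 × 6/21 = $34,806. Book value $102,215.
Year 2: $121,821 × 5/21 = $29,005. Book value $73,210.
Year 3: $121,821 × 4/21 = $23,204. Book value $50,006.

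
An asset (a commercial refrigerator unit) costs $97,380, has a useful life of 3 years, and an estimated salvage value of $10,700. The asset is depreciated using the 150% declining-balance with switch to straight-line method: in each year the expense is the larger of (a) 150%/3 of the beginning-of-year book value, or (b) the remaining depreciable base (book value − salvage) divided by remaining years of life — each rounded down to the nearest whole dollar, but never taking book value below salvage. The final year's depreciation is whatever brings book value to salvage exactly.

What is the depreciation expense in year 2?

Depreciable base = $97,380 − $10,700 = $86,680.
Year 1: DB = ⌊$97,380 × 150%/3⌋ = $48,690; SL = ⌊$86,680/3⌋ = $28,893 → take DB $48,690. Book value $48,690.
Year 2: DB = ⌊$48,690 × 150%/3⌋ = $24,345; SL = ⌊$37,990/2⌋ = $18,995 → take DB $24,345. Book value $24,345.

$24,345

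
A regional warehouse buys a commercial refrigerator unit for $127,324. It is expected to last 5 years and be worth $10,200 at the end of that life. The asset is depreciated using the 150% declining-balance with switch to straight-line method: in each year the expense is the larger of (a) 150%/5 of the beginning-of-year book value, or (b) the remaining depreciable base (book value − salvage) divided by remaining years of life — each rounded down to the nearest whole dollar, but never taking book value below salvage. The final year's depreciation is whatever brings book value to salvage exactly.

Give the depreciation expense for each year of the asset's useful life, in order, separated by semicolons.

$38,197; $26,738; $18,716; $16,736; $16,737

Depreciable base = $127,324 − $10,200 = $117,124.
Year 1: DB = ⌊$127,324 × 150%/5⌋ = $38,197; SL = ⌊$117,124/5⌋ = $23,424 → take DB $38,197. Book value $89,127.
Year 2: DB = ⌊$89,127 × 150%/5⌋ = $26,738; SL = ⌊$78,927/4⌋ = $19,731 → take DB $26,738. Book value $62,389.
Year 3: DB = ⌊$62,389 × 150%/5⌋ = $18,716; SL = ⌊$52,189/3⌋ = $17,396 → take DB $18,716. Book value $43,673.
Year 4: DB = ⌊$43,673 × 150%/5⌋ = $13,101; SL = ⌊$33,473/2⌋ = $16,736 → take SL $16,736. Book value $26,937.
Year 5 (final): $26,937 − $10,200 = $16,737. Book value $10,200.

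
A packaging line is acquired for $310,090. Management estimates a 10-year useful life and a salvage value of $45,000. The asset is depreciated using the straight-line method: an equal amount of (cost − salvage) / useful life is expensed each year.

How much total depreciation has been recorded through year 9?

$238,581

Depreciable base = $310,090 − $45,000 = $265,090.
Annual expense = $265,090 / 10 = $26,509.
End of year 1: book value $283,581.
End of year 2: book value $257,072.
End of year 3: book value $230,563.
End of year 4: book value $204,054.
End of year 5: book value $177,545.
End of year 6: book value $151,036.
End of year 7: book value $124,527.
End of year 8: book value $98,018.
End of year 9: book value $71,509.
Accumulated through year 9 = $310,090 − $71,509 = $238,581.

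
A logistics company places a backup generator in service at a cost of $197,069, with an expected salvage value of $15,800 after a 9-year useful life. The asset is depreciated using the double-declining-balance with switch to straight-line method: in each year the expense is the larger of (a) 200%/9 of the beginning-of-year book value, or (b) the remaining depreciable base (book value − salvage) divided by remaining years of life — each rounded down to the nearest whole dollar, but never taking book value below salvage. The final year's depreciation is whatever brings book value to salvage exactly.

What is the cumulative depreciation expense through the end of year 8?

$172,202

Depreciable base = $197,069 − $15,800 = $181,269.
Year 1: DB = ⌊$197,069 × 200%/9⌋ = $43,793; SL = ⌊$181,269/9⌋ = $20,141 → take DB $43,793. Book value $153,276.
Year 2: DB = ⌊$153,276 × 200%/9⌋ = $34,061; SL = ⌊$137,476/8⌋ = $17,184 → take DB $34,061. Book value $119,215.
Year 3: DB = ⌊$119,215 × 200%/9⌋ = $26,492; SL = ⌊$103,415/7⌋ = $14,773 → take DB $26,492. Book value $92,723.
Year 4: DB = ⌊$92,723 × 200%/9⌋ = $20,605; SL = ⌊$76,923/6⌋ = $12,820 → take DB $20,605. Book value $72,118.
Year 5: DB = ⌊$72,118 × 200%/9⌋ = $16,026; SL = ⌊$56,318/5⌋ = $11,263 → take DB $16,026. Book value $56,092.
Year 6: DB = ⌊$56,092 × 200%/9⌋ = $12,464; SL = ⌊$40,292/4⌋ = $10,073 → take DB $12,464. Book value $43,628.
Year 7: DB = ⌊$43,628 × 200%/9⌋ = $9,695; SL = ⌊$27,828/3⌋ = $9,276 → take DB $9,695. Book value $33,933.
Year 8: DB = ⌊$33,933 × 200%/9⌋ = $7,540; SL = ⌊$18,133/2⌋ = $9,066 → take SL $9,066. Book value $24,867.
Accumulated through year 8 = $197,069 − $24,867 = $172,202.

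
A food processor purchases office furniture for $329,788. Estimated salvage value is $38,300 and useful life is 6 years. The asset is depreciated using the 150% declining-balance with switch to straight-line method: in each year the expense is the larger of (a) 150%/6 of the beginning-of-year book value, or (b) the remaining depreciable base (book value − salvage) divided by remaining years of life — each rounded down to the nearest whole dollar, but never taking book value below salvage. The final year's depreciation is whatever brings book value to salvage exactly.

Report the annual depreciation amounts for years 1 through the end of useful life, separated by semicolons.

$82,447; $61,835; $46,376; $34,782; $33,024; $33,024

Depreciable base = $329,788 − $38,300 = $291,488.
Year 1: DB = ⌊$329,788 × 150%/6⌋ = $82,447; SL = ⌊$291,488/6⌋ = $48,581 → take DB $82,447. Book value $247,341.
Year 2: DB = ⌊$247,341 × 150%/6⌋ = $61,835; SL = ⌊$209,041/5⌋ = $41,808 → take DB $61,835. Book value $185,506.
Year 3: DB = ⌊$185,506 × 150%/6⌋ = $46,376; SL = ⌊$147,206/4⌋ = $36,801 → take DB $46,376. Book value $139,130.
Year 4: DB = ⌊$139,130 × 150%/6⌋ = $34,782; SL = ⌊$100,830/3⌋ = $33,610 → take DB $34,782. Book value $104,348.
Year 5: DB = ⌊$104,348 × 150%/6⌋ = $26,087; SL = ⌊$66,048/2⌋ = $33,024 → take SL $33,024. Book value $71,324.
Year 6 (final): $71,324 − $38,300 = $33,024. Book value $38,300.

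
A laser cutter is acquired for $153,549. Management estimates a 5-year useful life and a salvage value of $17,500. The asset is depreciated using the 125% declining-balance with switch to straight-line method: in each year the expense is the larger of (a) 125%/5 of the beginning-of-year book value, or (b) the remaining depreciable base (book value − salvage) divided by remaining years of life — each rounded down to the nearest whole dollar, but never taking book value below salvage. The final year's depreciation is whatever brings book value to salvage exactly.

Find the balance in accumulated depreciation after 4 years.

$113,091

Depreciable base = $153,549 − $17,500 = $136,049.
Year 1: DB = ⌊$153,549 × 125%/5⌋ = $38,387; SL = ⌊$136,049/5⌋ = $27,209 → take DB $38,387. Book value $115,162.
Year 2: DB = ⌊$115,162 × 125%/5⌋ = $28,790; SL = ⌊$97,662/4⌋ = $24,415 → take DB $28,790. Book value $86,372.
Year 3: DB = ⌊$86,372 × 125%/5⌋ = $21,593; SL = ⌊$68,872/3⌋ = $22,957 → take SL $22,957. Book value $63,415.
Year 4: DB = ⌊$63,415 × 125%/5⌋ = $15,853; SL = ⌊$45,915/2⌋ = $22,957 → take SL $22,957. Book value $40,458.
Accumulated through year 4 = $153,549 − $40,458 = $113,091.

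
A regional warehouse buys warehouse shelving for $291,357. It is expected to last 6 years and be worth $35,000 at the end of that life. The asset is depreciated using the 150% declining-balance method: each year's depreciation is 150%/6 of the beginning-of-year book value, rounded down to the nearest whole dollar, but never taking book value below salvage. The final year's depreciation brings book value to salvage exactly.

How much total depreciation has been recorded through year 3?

$168,440

Depreciable base = $291,357 − $35,000 = $256,357.
Year 1: ⌊$291,357 × 150%/6⌋ = $72,839. Book value $218,518.
Year 2: ⌊$218,518 × 150%/6⌋ = $54,629. Book value $163,889.
Year 3: ⌊$163,889 × 150%/6⌋ = $40,972. Book value $122,917.
Accumulated through year 3 = $291,357 − $122,917 = $168,440.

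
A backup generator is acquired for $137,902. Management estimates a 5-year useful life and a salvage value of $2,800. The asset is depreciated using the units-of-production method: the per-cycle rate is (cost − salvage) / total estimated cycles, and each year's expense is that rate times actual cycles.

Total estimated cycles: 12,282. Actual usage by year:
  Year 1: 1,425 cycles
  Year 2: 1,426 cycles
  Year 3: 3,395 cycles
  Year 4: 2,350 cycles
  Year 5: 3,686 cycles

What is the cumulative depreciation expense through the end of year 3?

Depreciable base = $137,902 − $2,800 = $135,102.
Rate = $135,102 / 12,282 cycles = $11 per cycle.
Year 1: 1,425 × $11 = $15,675. Book value $122,227.
Year 2: 1,426 × $11 = $15,686. Book value $106,541.
Year 3: 3,395 × $11 = $37,345. Book value $69,196.
Accumulated through year 3 = $137,902 − $69,196 = $68,706.

$68,706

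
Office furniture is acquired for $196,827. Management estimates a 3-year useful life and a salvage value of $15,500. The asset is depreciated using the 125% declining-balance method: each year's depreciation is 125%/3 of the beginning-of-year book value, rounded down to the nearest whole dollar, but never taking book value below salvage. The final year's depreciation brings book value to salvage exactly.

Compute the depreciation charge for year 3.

Depreciable base = $196,827 − $15,500 = $181,327.
Year 1: ⌊$196,827 × 125%/3⌋ = $82,011. Book value $114,816.
Year 2: ⌊$114,816 × 125%/3⌋ = $47,840. Book value $66,976.
Year 3 (final): $66,976 − $15,500 = $51,476. Book value $15,500.

$51,476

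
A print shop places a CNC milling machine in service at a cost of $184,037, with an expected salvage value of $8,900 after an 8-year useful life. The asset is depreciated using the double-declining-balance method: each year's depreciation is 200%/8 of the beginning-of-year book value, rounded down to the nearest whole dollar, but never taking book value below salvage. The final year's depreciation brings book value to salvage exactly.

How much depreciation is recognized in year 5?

$14,557

Depreciable base = $184,037 − $8,900 = $175,137.
Year 1: ⌊$184,037 × 200%/8⌋ = $46,009. Book value $138,028.
Year 2: ⌊$138,028 × 200%/8⌋ = $34,507. Book value $103,521.
Year 3: ⌊$103,521 × 200%/8⌋ = $25,880. Book value $77,641.
Year 4: ⌊$77,641 × 200%/8⌋ = $19,410. Book value $58,231.
Year 5: ⌊$58,231 × 200%/8⌋ = $14,557. Book value $43,674.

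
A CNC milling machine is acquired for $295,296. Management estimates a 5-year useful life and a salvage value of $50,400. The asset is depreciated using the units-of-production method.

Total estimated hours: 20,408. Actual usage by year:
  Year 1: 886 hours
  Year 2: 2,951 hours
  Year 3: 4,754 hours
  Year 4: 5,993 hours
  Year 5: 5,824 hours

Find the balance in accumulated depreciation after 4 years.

$175,008

Depreciable base = $295,296 − $50,400 = $244,896.
Rate = $244,896 / 20,408 hours = $12 per hour.
Year 1: 886 × $12 = $10,632. Book value $284,664.
Year 2: 2,951 × $12 = $35,412. Book value $249,252.
Year 3: 4,754 × $12 = $57,048. Book value $192,204.
Year 4: 5,993 × $12 = $71,916. Book value $120,288.
Accumulated through year 4 = $295,296 − $120,288 = $175,008.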